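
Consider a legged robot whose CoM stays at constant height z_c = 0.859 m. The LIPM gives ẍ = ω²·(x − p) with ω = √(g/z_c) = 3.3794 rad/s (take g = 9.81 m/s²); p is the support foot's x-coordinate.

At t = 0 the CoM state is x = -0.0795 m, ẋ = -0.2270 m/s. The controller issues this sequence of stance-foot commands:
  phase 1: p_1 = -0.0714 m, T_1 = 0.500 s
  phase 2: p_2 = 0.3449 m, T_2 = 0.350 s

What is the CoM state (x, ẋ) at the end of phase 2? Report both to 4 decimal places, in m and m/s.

phase 1: p=-0.0714, T=0.500, ωT=1.689700, cosh=2.801215, sinh=2.616640; start (x,ẋ)=(-0.079500, -0.227000) → end (x,ẋ)=(-0.269854, -0.707501)
phase 2: p=0.3449, T=0.350, ωT=1.182790, cosh=1.784945, sinh=1.478522; start (x,ẋ)=(-0.269854, -0.707501) → end (x,ẋ)=(-1.061941, -4.334480)

x = -1.0619, ẋ = -4.3345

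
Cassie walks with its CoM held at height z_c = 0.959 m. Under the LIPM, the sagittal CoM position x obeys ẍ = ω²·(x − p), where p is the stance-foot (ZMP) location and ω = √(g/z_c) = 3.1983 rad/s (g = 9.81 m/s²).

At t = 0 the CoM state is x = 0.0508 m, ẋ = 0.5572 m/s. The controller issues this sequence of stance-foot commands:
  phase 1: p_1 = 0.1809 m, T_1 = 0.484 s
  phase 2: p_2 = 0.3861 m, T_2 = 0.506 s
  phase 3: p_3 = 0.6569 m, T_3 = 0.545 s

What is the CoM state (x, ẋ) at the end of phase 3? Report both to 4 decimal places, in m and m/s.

x = -0.1130, ẋ = -2.2809

phase 1: p=0.1809, T=0.484, ωT=1.547977, cosh=2.457314, sinh=2.244636; start (x,ẋ)=(0.050800, 0.557200) → end (x,ẋ)=(0.252258, 0.435225)
phase 2: p=0.3861, T=0.506, ωT=1.618340, cosh=2.621468, sinh=2.423240; start (x,ẋ)=(0.252258, 0.435225) → end (x,ẋ)=(0.364993, 0.103622)
phase 3: p=0.6569, T=0.545, ωT=1.743074, cosh=2.944931, sinh=2.769950; start (x,ẋ)=(0.364993, 0.103622) → end (x,ẋ)=(-0.113001, -2.280878)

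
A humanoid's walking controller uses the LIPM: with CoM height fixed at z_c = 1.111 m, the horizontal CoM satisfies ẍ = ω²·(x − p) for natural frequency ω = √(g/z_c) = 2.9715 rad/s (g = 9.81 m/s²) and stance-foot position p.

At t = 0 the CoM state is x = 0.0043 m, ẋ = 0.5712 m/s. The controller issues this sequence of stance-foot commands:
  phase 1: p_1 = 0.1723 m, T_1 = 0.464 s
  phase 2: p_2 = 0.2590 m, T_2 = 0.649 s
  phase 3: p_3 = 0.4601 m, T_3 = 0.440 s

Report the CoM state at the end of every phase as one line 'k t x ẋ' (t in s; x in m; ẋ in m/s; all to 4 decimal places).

phase 1: p=0.1723, T=0.464, ωT=1.378776, cosh=2.110963, sinh=1.859076; start (x,ẋ)=(0.004300, 0.571200) → end (x,ẋ)=(0.175021, 0.277709)
phase 2: p=0.2590, T=0.649, ωT=1.928503, cosh=3.512287, sinh=3.366921; start (x,ẋ)=(0.175021, 0.277709) → end (x,ẋ)=(0.278707, 0.135202)
phase 3: p=0.4601, T=0.440, ωT=1.307460, cosh=1.983639, sinh=1.713133; start (x,ẋ)=(0.278707, 0.135202) → end (x,ẋ)=(0.178228, -0.655203)

1 0.4640 0.1750 0.2777
2 1.1130 0.2787 0.1352
3 1.5530 0.1782 -0.6552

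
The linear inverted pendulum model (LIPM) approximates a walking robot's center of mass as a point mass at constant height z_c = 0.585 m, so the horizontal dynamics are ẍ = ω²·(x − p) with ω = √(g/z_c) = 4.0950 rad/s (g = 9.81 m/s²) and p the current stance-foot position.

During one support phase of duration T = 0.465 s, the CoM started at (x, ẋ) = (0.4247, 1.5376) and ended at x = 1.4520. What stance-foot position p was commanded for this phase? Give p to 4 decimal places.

ωT = 4.0950·0.465 = 1.904175; cosh(ωT) = 3.431406, sinh(ωT) = 3.282460
x(T) = p + (x₀−p)·cosh(ωT) + (ẋ₀/ω)·sinh(ωT) ⇒ p·(1 − cosh) = x(T) − x₀·cosh − (ẋ₀/ω)·sinh
numerator   = 1.4520 − (0.4247)·3.431406 − (1.5376/4.0950)·3.282460 = -1.237824
denominator = 1 − 3.431406 = -2.431406
p = -1.237824 / -2.431406 = 0.5091

p = 0.5091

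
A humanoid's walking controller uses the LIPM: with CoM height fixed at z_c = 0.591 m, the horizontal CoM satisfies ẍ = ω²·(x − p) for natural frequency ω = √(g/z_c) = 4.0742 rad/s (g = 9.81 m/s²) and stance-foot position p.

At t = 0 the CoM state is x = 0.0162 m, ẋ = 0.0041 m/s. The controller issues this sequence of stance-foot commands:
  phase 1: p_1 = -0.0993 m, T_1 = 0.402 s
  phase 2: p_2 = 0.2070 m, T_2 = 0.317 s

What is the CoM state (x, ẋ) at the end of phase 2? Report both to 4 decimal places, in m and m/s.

x = 0.7010, ẋ = 2.3307

phase 1: p=-0.0993, T=0.402, ωT=1.637828, cosh=2.669194, sinh=2.474792; start (x,ẋ)=(0.016200, 0.004100) → end (x,ẋ)=(0.211482, 1.175507)
phase 2: p=0.2070, T=0.317, ωT=1.291521, cosh=1.956585, sinh=1.681733; start (x,ẋ)=(0.211482, 1.175507) → end (x,ẋ)=(0.700991, 2.330692)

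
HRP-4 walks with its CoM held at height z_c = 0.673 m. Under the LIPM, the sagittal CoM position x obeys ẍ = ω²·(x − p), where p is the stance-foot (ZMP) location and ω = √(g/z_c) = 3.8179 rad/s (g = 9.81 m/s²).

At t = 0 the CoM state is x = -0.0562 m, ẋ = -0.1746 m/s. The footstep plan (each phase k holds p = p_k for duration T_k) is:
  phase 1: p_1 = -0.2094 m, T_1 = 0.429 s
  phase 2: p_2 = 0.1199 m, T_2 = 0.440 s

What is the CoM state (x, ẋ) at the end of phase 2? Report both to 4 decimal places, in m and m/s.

phase 1: p=-0.2094, T=0.429, ωT=1.637879, cosh=2.669320, sinh=2.474928; start (x,ẋ)=(-0.056200, -0.174600) → end (x,ẋ)=(0.086357, 0.981528)
phase 2: p=0.1199, T=0.440, ωT=1.679876, cosh=2.775644, sinh=2.589247; start (x,ẋ)=(0.086357, 0.981528) → end (x,ẋ)=(0.692454, 2.392778)

x = 0.6925, ẋ = 2.3928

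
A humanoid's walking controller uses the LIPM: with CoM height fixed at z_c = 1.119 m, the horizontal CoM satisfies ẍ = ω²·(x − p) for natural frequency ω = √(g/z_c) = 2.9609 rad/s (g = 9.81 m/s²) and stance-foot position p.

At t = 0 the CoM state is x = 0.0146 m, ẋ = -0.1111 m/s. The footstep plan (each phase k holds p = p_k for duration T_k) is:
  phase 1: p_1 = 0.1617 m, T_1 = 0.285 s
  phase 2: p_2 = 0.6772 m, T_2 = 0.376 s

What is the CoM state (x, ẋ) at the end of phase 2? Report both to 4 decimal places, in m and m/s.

x = -0.8534, ẋ = -3.9847

phase 1: p=0.1617, T=0.285, ωT=0.843856, cosh=1.377683, sinh=0.947634; start (x,ẋ)=(0.014600, -0.111100) → end (x,ẋ)=(-0.076515, -0.565801)
phase 2: p=0.6772, T=0.376, ωT=1.113298, cosh=1.686429, sinh=1.357955; start (x,ẋ)=(-0.076515, -0.565801) → end (x,ẋ)=(-0.853379, -3.984695)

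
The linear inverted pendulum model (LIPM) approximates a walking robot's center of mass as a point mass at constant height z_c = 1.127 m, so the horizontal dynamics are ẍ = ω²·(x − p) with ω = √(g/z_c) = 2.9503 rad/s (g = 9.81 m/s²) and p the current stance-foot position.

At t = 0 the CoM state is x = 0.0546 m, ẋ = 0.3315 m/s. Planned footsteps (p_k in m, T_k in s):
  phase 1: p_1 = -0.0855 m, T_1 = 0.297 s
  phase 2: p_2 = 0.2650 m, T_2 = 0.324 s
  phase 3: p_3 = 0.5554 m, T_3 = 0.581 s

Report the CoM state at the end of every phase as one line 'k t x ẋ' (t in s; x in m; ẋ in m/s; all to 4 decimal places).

phase 1: p=-0.0855, T=0.297, ωT=0.876239, cosh=1.409098, sinh=0.992752; start (x,ẋ)=(0.054600, 0.331500) → end (x,ẋ)=(0.223462, 0.877457)
phase 2: p=0.2650, T=0.324, ωT=0.955897, cosh=1.492735, sinh=1.108268; start (x,ẋ)=(0.223462, 0.877457) → end (x,ẋ)=(0.532607, 1.173992)
phase 3: p=0.5554, T=0.581, ωT=1.714124, cosh=2.865967, sinh=2.685845; start (x,ẋ)=(0.532607, 1.173992) → end (x,ẋ)=(1.558836, 3.184011)

1 0.2970 0.2235 0.8775
2 0.6210 0.5326 1.1740
3 1.2020 1.5588 3.1840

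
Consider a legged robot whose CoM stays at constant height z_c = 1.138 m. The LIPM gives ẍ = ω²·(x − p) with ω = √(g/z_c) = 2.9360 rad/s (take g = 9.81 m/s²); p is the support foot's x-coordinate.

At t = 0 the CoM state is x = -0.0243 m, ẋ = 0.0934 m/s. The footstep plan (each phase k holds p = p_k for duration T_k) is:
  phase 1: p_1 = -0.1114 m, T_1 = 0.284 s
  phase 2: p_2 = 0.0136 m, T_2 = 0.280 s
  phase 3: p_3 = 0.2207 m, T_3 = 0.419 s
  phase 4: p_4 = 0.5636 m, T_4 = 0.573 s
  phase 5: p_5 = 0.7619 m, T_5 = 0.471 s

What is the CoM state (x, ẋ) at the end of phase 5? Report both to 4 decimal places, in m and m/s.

x = 1.4738, ẋ = 2.2932

phase 1: p=-0.1114, T=0.284, ωT=0.833824, cosh=1.368245, sinh=0.933860; start (x,ẋ)=(-0.024300, 0.093400) → end (x,ẋ)=(0.037482, 0.366606)
phase 2: p=0.0136, T=0.280, ωT=0.822080, cosh=1.357372, sinh=0.917855; start (x,ẋ)=(0.037482, 0.366606) → end (x,ẋ)=(0.160626, 0.561979)
phase 3: p=0.2207, T=0.419, ωT=1.230184, cosh=1.857049, sinh=1.564810; start (x,ẋ)=(0.160626, 0.561979) → end (x,ẋ)=(0.408659, 0.767624)
phase 4: p=0.5636, T=0.573, ωT=1.682328, cosh=2.782001, sinh=2.596060; start (x,ẋ)=(0.408659, 0.767624) → end (x,ẋ)=(0.811299, 0.954562)
phase 5: p=0.7619, T=0.471, ωT=1.382856, cosh=2.118566, sinh=1.867705; start (x,ẋ)=(0.811299, 0.954562) → end (x,ẋ)=(1.473789, 2.293186)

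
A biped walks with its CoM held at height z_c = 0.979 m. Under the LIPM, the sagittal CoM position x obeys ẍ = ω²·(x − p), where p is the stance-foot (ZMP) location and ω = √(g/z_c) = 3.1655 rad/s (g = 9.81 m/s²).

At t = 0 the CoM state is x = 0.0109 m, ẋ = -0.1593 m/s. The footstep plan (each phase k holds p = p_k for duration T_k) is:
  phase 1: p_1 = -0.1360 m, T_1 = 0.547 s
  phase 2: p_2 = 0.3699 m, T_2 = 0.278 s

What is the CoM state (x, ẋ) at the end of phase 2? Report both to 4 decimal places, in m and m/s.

x = 0.3201, ẋ = 0.4606

phase 1: p=-0.1360, T=0.547, ωT=1.731529, cosh=2.913148, sinh=2.736134; start (x,ẋ)=(0.010900, -0.159300) → end (x,ẋ)=(0.154249, 0.808271)
phase 2: p=0.3699, T=0.278, ωT=0.880009, cosh=1.412850, sinh=0.998071; start (x,ẋ)=(0.154249, 0.808271) → end (x,ẋ)=(0.320062, 0.460638)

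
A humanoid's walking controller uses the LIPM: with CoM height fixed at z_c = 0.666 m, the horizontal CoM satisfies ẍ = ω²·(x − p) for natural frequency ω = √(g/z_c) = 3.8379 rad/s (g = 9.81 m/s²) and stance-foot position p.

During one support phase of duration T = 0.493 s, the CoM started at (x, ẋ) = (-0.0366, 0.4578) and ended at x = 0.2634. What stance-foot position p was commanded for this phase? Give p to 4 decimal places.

p = -0.0004

ωT = 3.8379·0.493 = 1.892085; cosh(ωT) = 3.391970, sinh(ωT) = 3.241213
x(T) = p + (x₀−p)·cosh(ωT) + (ẋ₀/ω)·sinh(ωT) ⇒ p·(1 − cosh) = x(T) − x₀·cosh − (ẋ₀/ω)·sinh
numerator   = 0.2634 − (-0.0366)·3.391970 − (0.4578/3.8379)·3.241213 = 0.000921
denominator = 1 − 3.391970 = -2.391970
p = 0.000921 / -2.391970 = -0.0004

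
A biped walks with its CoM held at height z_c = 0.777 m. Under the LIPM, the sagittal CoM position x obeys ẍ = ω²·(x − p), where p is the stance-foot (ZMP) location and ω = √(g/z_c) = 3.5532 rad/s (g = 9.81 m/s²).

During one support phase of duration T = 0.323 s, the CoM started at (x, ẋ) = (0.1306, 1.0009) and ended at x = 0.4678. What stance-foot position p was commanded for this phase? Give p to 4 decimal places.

p = 0.2149

ωT = 3.5532·0.323 = 1.147684; cosh(ωT) = 1.734128, sinh(ωT) = 1.416757
x(T) = p + (x₀−p)·cosh(ωT) + (ẋ₀/ω)·sinh(ωT) ⇒ p·(1 − cosh) = x(T) − x₀·cosh − (ẋ₀/ω)·sinh
numerator   = 0.4678 − (0.1306)·1.734128 − (1.0009/3.5532)·1.416757 = -0.157763
denominator = 1 − 1.734128 = -0.734128
p = -0.157763 / -0.734128 = 0.2149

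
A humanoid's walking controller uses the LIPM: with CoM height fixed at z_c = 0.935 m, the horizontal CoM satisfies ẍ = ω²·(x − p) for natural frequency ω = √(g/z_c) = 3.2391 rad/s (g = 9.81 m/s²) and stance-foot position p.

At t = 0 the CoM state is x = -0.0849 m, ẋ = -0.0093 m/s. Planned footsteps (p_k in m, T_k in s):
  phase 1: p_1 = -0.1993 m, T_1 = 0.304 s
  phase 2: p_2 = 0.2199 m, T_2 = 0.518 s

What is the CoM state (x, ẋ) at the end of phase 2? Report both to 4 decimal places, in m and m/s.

x = -0.1381, ẋ = -0.9325

phase 1: p=-0.1993, T=0.304, ωT=0.984686, cosh=1.525264, sinh=1.151708; start (x,ẋ)=(-0.084900, -0.009300) → end (x,ẋ)=(-0.028117, 0.412584)
phase 2: p=0.2199, T=0.518, ωT=1.677854, cosh=2.770414, sinh=2.583639; start (x,ẋ)=(-0.028117, 0.412584) → end (x,ẋ)=(-0.138114, -0.932539)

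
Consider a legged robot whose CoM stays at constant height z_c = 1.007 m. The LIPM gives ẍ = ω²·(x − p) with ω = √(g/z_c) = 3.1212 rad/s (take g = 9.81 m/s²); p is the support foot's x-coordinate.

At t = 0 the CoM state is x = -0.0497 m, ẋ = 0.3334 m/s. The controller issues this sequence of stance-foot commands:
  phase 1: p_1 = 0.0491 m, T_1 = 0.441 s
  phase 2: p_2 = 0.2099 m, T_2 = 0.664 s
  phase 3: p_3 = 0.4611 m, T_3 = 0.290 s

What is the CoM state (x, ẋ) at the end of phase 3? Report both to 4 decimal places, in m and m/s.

phase 1: p=0.0491, T=0.441, ωT=1.376449, cosh=2.106643, sinh=1.854170; start (x,ẋ)=(-0.049700, 0.333400) → end (x,ẋ)=(0.039022, 0.130576)
phase 2: p=0.2099, T=0.664, ωT=2.072477, cosh=4.035175, sinh=3.909301; start (x,ẋ)=(0.039022, 0.130576) → end (x,ẋ)=(-0.316076, -1.558105)
phase 3: p=0.4611, T=0.290, ωT=0.905148, cosh=1.438390, sinh=1.033908; start (x,ẋ)=(-0.316076, -1.558105) → end (x,ẋ)=(-1.172909, -4.749134)

x = -1.1729, ẋ = -4.7491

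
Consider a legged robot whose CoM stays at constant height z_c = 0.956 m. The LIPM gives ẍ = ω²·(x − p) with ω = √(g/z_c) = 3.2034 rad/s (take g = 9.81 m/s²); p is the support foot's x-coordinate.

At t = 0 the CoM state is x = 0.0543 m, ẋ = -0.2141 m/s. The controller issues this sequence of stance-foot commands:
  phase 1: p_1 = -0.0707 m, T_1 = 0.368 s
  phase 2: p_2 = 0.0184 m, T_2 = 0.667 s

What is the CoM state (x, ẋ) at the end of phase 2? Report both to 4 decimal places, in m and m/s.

x = 0.4401, ẋ = 1.3621

phase 1: p=-0.0707, T=0.368, ωT=1.178851, cosh=1.779135, sinh=1.471503; start (x,ẋ)=(0.054300, -0.214100) → end (x,ẋ)=(0.053344, 0.208314)
phase 2: p=0.0184, T=0.667, ωT=2.136668, cosh=4.294605, sinh=4.176558; start (x,ẋ)=(0.053344, 0.208314) → end (x,ẋ)=(0.440066, 1.362142)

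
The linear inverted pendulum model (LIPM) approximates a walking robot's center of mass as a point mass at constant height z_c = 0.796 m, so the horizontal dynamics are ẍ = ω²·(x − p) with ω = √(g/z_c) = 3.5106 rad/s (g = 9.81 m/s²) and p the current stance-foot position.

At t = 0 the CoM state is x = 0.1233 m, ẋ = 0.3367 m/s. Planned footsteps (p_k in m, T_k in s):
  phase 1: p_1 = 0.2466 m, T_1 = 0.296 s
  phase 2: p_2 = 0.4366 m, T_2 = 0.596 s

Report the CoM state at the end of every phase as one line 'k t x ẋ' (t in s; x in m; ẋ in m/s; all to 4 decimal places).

phase 1: p=0.2466, T=0.296, ωT=1.039138, cosh=1.590269, sinh=1.236509; start (x,ẋ)=(0.123300, 0.336700) → end (x,ẋ)=(0.169113, 0.000212)
phase 2: p=0.4366, T=0.596, ωT=2.092318, cosh=4.113538, sinh=3.990137; start (x,ẋ)=(0.169113, 0.000212) → end (x,ẋ)=(-0.663478, -3.746028)

1 0.2960 0.1691 0.0002
2 0.8920 -0.6635 -3.7460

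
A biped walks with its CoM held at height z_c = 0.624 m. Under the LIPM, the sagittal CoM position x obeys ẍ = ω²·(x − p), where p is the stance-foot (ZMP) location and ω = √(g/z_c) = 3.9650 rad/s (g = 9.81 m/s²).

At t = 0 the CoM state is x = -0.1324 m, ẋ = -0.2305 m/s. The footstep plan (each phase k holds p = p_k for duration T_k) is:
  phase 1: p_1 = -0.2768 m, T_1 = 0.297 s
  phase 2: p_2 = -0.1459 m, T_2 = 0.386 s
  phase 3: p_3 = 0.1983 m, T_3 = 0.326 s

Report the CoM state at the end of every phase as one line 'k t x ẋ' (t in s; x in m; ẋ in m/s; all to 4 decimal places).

phase 1: p=-0.2768, T=0.297, ωT=1.177605, cosh=1.777302, sinh=1.469287; start (x,ẋ)=(-0.132400, -0.230500) → end (x,ẋ)=(-0.105573, 0.431566)
phase 2: p=-0.1459, T=0.386, ωT=1.530490, cosh=2.418435, sinh=2.202005; start (x,ẋ)=(-0.105573, 0.431566) → end (x,ẋ)=(0.191304, 1.395811)
phase 3: p=0.1983, T=0.326, ωT=1.292590, cosh=1.958383, sinh=1.683824; start (x,ẋ)=(0.191304, 1.395811) → end (x,ẋ)=(0.777361, 2.686827)

1 0.2970 -0.1056 0.4316
2 0.6830 0.1913 1.3958
3 1.0090 0.7774 2.6868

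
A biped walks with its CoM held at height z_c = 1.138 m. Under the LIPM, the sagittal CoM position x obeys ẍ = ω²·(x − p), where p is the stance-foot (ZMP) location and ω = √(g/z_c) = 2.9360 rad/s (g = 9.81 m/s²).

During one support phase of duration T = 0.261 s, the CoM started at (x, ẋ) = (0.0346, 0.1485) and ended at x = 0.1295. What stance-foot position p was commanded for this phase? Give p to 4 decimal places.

p = -0.1349

ωT = 2.9360·0.261 = 0.766296; cosh(ωT) = 1.308256, sinh(ωT) = 0.843525
x(T) = p + (x₀−p)·cosh(ωT) + (ẋ₀/ω)·sinh(ωT) ⇒ p·(1 − cosh) = x(T) − x₀·cosh − (ẋ₀/ω)·sinh
numerator   = 0.1295 − (0.0346)·1.308256 − (0.1485/2.9360)·0.843525 = 0.041570
denominator = 1 − 1.308256 = -0.308256
p = 0.041570 / -0.308256 = -0.1349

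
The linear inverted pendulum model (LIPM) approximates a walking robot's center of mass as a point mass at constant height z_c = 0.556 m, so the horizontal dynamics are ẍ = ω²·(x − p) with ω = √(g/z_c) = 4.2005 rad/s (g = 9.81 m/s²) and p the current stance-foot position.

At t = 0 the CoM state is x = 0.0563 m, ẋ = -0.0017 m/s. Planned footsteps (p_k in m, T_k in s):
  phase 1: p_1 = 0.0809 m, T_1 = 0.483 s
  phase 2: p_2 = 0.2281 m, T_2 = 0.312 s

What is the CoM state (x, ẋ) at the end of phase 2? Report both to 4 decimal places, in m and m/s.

phase 1: p=0.0809, T=0.483, ωT=2.028841, cosh=3.868379, sinh=3.736891; start (x,ẋ)=(0.056300, -0.001700) → end (x,ẋ)=(-0.015774, -0.392718)
phase 2: p=0.2281, T=0.312, ωT=1.310556, cosh=1.988952, sinh=1.719282; start (x,ẋ)=(-0.015774, -0.392718) → end (x,ẋ)=(-0.417696, -2.542321)

x = -0.4177, ẋ = -2.5423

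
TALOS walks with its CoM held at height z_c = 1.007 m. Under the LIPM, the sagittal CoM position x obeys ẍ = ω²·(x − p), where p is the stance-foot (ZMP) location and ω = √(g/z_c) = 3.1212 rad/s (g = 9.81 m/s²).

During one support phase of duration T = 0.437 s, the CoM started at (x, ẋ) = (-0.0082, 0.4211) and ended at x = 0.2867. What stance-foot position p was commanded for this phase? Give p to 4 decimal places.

ωT = 3.1212·0.437 = 1.363964; cosh(ωT) = 2.083658, sinh(ωT) = 1.828012
x(T) = p + (x₀−p)·cosh(ωT) + (ẋ₀/ω)·sinh(ωT) ⇒ p·(1 − cosh) = x(T) − x₀·cosh − (ẋ₀/ω)·sinh
numerator   = 0.2867 − (-0.0082)·2.083658 − (0.4211/3.1212)·1.828012 = 0.057158
denominator = 1 − 2.083658 = -1.083658
p = 0.057158 / -1.083658 = -0.0527

p = -0.0527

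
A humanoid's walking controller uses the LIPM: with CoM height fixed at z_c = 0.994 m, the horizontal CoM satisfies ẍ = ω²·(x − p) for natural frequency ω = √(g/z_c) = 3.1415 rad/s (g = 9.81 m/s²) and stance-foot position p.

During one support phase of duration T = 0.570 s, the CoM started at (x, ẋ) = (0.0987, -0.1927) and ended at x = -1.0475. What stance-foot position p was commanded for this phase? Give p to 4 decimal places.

ωT = 3.1415·0.570 = 1.790655; cosh(ωT) = 3.080114, sinh(ωT) = 2.913263
x(T) = p + (x₀−p)·cosh(ωT) + (ẋ₀/ω)·sinh(ωT) ⇒ p·(1 − cosh) = x(T) − x₀·cosh − (ẋ₀/ω)·sinh
numerator   = -1.0475 − (0.0987)·3.080114 − (-0.1927/3.1415)·2.913263 = -1.172807
denominator = 1 − 3.080114 = -2.080114
p = -1.172807 / -2.080114 = 0.5638

p = 0.5638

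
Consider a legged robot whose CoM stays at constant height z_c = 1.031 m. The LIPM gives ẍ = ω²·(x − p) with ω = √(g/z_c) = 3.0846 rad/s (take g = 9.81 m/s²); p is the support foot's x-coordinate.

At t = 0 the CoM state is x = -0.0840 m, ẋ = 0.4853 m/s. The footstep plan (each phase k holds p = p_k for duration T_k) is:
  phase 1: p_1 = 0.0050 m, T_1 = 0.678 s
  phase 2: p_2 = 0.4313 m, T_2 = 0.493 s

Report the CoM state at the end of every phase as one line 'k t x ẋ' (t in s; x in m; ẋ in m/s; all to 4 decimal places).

1 0.6780 0.2664 0.9001
2 1.1710 0.6717 1.0494

phase 1: p=0.0050, T=0.678, ωT=2.091359, cosh=4.109714, sinh=3.986195; start (x,ẋ)=(-0.084000, 0.485300) → end (x,ẋ)=(0.266383, 0.900116)
phase 2: p=0.4313, T=0.493, ωT=1.520708, cosh=2.397010, sinh=2.178453; start (x,ẋ)=(0.266383, 0.900116) → end (x,ẋ)=(0.671687, 1.049405)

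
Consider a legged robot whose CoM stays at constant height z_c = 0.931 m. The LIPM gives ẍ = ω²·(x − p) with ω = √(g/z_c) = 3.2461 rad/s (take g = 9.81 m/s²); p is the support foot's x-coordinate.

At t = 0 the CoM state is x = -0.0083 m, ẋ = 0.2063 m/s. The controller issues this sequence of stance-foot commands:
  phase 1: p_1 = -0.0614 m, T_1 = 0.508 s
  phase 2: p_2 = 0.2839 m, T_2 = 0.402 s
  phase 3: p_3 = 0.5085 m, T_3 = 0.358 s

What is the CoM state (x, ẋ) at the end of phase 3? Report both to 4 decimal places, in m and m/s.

x = 1.6410, ẋ = 3.9998

phase 1: p=-0.0614, T=0.508, ωT=1.649019, cosh=2.697056, sinh=2.504817; start (x,ẋ)=(-0.008300, 0.206300) → end (x,ẋ)=(0.241003, 0.988153)
phase 2: p=0.2839, T=0.402, ωT=1.304932, cosh=1.979315, sinh=1.708124; start (x,ẋ)=(0.241003, 0.988153) → end (x,ẋ)=(0.718967, 1.718012)
phase 3: p=0.5085, T=0.358, ωT=1.162104, cosh=1.754739, sinh=1.441912; start (x,ẋ)=(0.718967, 1.718012) → end (x,ẋ)=(1.640952, 3.999772)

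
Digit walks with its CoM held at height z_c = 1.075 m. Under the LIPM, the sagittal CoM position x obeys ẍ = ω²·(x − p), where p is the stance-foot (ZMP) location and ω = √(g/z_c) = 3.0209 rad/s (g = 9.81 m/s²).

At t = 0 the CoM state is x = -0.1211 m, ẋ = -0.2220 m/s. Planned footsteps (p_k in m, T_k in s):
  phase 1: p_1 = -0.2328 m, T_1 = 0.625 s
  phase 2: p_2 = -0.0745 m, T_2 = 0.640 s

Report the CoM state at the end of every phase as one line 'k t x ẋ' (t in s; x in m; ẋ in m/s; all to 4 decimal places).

phase 1: p=-0.2328, T=0.625, ωT=1.888063, cosh=3.378960, sinh=3.227596; start (x,ẋ)=(-0.121100, -0.222000) → end (x,ẋ)=(-0.092560, 0.338973)
phase 2: p=-0.0745, T=0.640, ωT=1.933376, cosh=3.528734, sinh=3.384075; start (x,ẋ)=(-0.092560, 0.338973) → end (x,ẋ)=(0.241496, 1.011521)

1 0.6250 -0.0926 0.3390
2 1.2650 0.2415 1.0115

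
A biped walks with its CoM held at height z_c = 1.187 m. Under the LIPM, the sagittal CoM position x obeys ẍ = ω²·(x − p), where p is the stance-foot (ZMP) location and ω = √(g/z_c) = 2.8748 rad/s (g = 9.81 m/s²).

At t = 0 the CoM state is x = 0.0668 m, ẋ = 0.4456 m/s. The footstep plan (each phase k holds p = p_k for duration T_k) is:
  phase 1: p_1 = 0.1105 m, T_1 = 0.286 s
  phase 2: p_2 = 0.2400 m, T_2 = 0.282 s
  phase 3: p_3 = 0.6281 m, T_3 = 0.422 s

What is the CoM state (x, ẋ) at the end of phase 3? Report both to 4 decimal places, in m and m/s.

x = 0.3716, ẋ = -0.3234

phase 1: p=0.1105, T=0.286, ωT=0.822193, cosh=1.357475, sinh=0.918009; start (x,ẋ)=(0.066800, 0.445600) → end (x,ẋ)=(0.193472, 0.489563)
phase 2: p=0.2400, T=0.282, ωT=0.810694, cosh=1.347009, sinh=0.902459; start (x,ẋ)=(0.193472, 0.489563) → end (x,ẋ)=(0.331010, 0.538732)
phase 3: p=0.6281, T=0.422, ωT=1.213166, cosh=1.830686, sinh=1.533431; start (x,ẋ)=(0.331010, 0.538732) → end (x,ẋ)=(0.371583, -0.323416)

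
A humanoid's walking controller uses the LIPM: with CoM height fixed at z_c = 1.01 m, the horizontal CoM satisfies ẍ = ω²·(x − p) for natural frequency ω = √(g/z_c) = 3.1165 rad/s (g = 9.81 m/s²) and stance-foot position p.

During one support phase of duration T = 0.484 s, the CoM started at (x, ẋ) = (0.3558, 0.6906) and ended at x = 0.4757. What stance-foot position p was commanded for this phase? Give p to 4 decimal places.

p = 0.6158

ωT = 3.1165·0.484 = 1.508386; cosh(ωT) = 2.370349, sinh(ωT) = 2.149082
x(T) = p + (x₀−p)·cosh(ωT) + (ẋ₀/ω)·sinh(ωT) ⇒ p·(1 − cosh) = x(T) − x₀·cosh − (ẋ₀/ω)·sinh
numerator   = 0.4757 − (0.3558)·2.370349 − (0.6906/3.1165)·2.149082 = -0.843895
denominator = 1 − 2.370349 = -1.370349
p = -0.843895 / -1.370349 = 0.6158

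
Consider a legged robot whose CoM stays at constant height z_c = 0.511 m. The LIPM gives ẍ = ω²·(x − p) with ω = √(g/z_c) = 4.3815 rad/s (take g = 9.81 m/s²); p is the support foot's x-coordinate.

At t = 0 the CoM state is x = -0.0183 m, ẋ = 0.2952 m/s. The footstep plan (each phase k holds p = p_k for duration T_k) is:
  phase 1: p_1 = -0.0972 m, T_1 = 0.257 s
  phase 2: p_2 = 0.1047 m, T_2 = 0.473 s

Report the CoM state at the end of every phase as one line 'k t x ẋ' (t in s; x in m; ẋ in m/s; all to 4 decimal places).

phase 1: p=-0.0972, T=0.257, ωT=1.126046, cosh=1.703876, sinh=1.379563; start (x,ẋ)=(-0.018300, 0.295200) → end (x,ẋ)=(0.130183, 0.979900)
phase 2: p=0.1047, T=0.473, ωT=2.072449, cosh=4.035068, sinh=3.909191; start (x,ẋ)=(0.130183, 0.979900) → end (x,ẋ)=(1.081795, 4.390433)

1 0.2570 0.1302 0.9799
2 0.7300 1.0818 4.3904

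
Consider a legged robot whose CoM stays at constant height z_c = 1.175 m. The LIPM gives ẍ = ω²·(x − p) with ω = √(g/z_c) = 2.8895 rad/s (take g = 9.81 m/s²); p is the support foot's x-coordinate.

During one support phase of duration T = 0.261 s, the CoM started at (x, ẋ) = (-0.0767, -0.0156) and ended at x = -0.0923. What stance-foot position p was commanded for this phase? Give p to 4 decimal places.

ωT = 2.8895·0.261 = 0.754159; cosh(ωT) = 1.298115, sinh(ωT) = 0.827709
x(T) = p + (x₀−p)·cosh(ωT) + (ẋ₀/ω)·sinh(ωT) ⇒ p·(1 − cosh) = x(T) − x₀·cosh − (ẋ₀/ω)·sinh
numerator   = -0.0923 − (-0.0767)·1.298115 − (-0.0156/2.8895)·0.827709 = 0.011734
denominator = 1 − 1.298115 = -0.298115
p = 0.011734 / -0.298115 = -0.0394

p = -0.0394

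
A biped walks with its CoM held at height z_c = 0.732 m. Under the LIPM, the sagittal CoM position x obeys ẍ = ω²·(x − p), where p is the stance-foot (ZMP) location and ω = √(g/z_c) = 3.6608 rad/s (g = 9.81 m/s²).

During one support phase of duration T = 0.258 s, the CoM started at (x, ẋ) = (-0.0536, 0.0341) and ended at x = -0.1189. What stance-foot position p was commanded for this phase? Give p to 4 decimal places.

p = 0.1036

ωT = 3.6608·0.258 = 0.944486; cosh(ωT) = 1.480186, sinh(ωT) = 1.091307
x(T) = p + (x₀−p)·cosh(ωT) + (ẋ₀/ω)·sinh(ωT) ⇒ p·(1 − cosh) = x(T) − x₀·cosh − (ẋ₀/ω)·sinh
numerator   = -0.1189 − (-0.0536)·1.480186 − (0.0341/3.6608)·1.091307 = -0.049727
denominator = 1 − 1.480186 = -0.480186
p = -0.049727 / -0.480186 = 0.1036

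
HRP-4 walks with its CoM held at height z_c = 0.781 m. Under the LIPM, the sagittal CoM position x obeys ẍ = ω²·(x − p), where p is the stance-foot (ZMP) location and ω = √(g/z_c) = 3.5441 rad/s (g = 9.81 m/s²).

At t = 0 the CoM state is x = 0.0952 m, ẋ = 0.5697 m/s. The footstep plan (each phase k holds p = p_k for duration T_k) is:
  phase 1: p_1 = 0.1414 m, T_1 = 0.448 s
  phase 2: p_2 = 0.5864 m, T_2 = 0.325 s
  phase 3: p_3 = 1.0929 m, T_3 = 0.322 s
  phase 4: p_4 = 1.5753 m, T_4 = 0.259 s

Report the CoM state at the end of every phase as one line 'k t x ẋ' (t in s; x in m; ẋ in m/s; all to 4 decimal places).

phase 1: p=0.1414, T=0.448, ωT=1.587757, cosh=2.548572, sinh=2.344189; start (x,ẋ)=(0.095200, 0.569700) → end (x,ẋ)=(0.400475, 1.068090)
phase 2: p=0.5864, T=0.325, ωT=1.151833, cosh=1.740021, sinh=1.423964; start (x,ẋ)=(0.400475, 1.068090) → end (x,ẋ)=(0.692029, 0.920197)
phase 3: p=1.0929, T=0.322, ωT=1.141200, cosh=1.724979, sinh=1.405544; start (x,ẋ)=(0.692029, 0.920197) → end (x,ẋ)=(0.766343, -0.409575)
phase 4: p=1.5753, T=0.259, ωT=0.917922, cosh=1.451715, sinh=1.052367; start (x,ẋ)=(0.766343, -0.409575) → end (x,ẋ)=(0.279309, -3.611745)

1 0.4480 0.4005 1.0681
2 0.7730 0.6920 0.9202
3 1.0950 0.7663 -0.4096
4 1.3540 0.2793 -3.6117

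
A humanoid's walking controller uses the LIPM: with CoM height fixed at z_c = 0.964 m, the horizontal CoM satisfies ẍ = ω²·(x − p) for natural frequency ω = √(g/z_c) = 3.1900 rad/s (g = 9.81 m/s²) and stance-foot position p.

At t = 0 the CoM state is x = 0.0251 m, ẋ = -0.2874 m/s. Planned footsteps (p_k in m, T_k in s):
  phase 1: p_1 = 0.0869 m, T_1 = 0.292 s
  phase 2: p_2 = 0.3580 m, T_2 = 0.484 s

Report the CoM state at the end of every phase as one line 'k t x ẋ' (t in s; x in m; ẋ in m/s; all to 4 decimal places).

1 0.2920 -0.1003 -0.6327
2 0.7760 -1.2073 -4.8163

phase 1: p=0.0869, T=0.292, ωT=0.931480, cosh=1.466117, sinh=1.072146; start (x,ẋ)=(0.025100, -0.287400) → end (x,ẋ)=(-0.100300, -0.632727)
phase 2: p=0.3580, T=0.484, ωT=1.543960, cosh=2.448316, sinh=2.234782; start (x,ẋ)=(-0.100300, -0.632727) → end (x,ẋ)=(-1.207326, -4.816316)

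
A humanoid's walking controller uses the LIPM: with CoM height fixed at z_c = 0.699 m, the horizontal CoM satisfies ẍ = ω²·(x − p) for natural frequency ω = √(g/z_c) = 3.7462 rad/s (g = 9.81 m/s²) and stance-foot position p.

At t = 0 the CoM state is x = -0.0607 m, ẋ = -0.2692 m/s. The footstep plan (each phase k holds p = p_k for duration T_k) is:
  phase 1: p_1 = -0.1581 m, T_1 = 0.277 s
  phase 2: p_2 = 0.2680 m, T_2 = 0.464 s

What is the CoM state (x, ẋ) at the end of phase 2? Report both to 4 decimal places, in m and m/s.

phase 1: p=-0.1581, T=0.277, ωT=1.037697, cosh=1.588490, sinh=1.234220; start (x,ẋ)=(-0.060700, -0.269200) → end (x,ẋ)=(-0.092072, 0.022721)
phase 2: p=0.2680, T=0.464, ωT=1.738237, cosh=2.931568, sinh=2.755738; start (x,ẋ)=(-0.092072, 0.022721) → end (x,ẋ)=(-0.770861, -3.650608)

x = -0.7709, ẋ = -3.6506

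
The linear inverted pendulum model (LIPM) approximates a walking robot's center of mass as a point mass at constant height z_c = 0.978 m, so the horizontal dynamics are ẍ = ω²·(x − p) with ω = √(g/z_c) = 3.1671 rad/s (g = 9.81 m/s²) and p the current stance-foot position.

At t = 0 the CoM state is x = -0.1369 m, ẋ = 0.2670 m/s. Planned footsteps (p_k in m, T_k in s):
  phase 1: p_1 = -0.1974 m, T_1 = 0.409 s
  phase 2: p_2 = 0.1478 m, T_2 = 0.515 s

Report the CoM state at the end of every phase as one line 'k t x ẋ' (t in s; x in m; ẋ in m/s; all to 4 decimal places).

phase 1: p=-0.1974, T=0.409, ωT=1.295344, cosh=1.963028, sinh=1.689224; start (x,ẋ)=(-0.136900, 0.267000) → end (x,ẋ)=(0.063772, 0.847800)
phase 2: p=0.1478, T=0.515, ωT=1.631057, cosh=2.652496, sinh=2.456774; start (x,ẋ)=(0.063772, 0.847800) → end (x,ẋ)=(0.582569, 1.594976)

1 0.4090 0.0638 0.8478
2 0.9240 0.5826 1.5950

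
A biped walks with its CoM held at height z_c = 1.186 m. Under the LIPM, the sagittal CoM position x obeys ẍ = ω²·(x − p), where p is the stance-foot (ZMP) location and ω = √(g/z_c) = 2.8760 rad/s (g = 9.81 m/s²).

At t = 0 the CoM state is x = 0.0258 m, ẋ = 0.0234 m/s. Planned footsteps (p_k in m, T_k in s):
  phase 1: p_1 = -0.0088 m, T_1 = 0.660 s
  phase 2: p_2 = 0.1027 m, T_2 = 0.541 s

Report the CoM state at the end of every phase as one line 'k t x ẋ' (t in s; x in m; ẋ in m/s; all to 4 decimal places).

1 0.6600 0.1358 0.4044
2 1.2010 0.5030 1.2165

phase 1: p=-0.0088, T=0.660, ωT=1.898160, cosh=3.411724, sinh=3.261880; start (x,ẋ)=(0.025800, 0.023400) → end (x,ẋ)=(0.135785, 0.404423)
phase 2: p=0.1027, T=0.541, ωT=1.555916, cosh=2.475211, sinh=2.264215; start (x,ẋ)=(0.135785, 0.404423) → end (x,ẋ)=(0.502987, 1.216479)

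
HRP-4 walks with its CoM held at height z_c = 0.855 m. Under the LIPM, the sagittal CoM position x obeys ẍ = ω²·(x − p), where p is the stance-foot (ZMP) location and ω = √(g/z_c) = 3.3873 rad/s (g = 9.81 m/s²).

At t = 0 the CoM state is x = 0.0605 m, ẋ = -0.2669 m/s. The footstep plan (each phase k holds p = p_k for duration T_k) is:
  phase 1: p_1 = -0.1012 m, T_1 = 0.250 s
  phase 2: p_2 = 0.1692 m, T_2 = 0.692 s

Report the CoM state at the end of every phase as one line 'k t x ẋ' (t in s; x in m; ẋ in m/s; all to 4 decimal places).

phase 1: p=-0.1012, T=0.250, ωT=0.846825, cosh=1.380502, sinh=0.951728; start (x,ẋ)=(0.060500, -0.266900) → end (x,ẋ)=(0.047036, 0.152831)
phase 2: p=0.1692, T=0.692, ωT=2.344012, cosh=5.259454, sinh=5.163512; start (x,ẋ)=(0.047036, 0.152831) → end (x,ẋ)=(-0.240343, -1.332880)

1 0.2500 0.0470 0.1528
2 0.9420 -0.2403 -1.3329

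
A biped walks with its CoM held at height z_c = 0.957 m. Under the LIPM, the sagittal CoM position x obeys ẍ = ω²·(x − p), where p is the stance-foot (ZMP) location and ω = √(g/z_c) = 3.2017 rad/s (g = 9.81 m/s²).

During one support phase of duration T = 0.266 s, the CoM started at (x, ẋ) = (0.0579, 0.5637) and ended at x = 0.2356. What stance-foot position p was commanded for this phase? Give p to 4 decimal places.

ωT = 3.2017·0.266 = 0.851652; cosh(ωT) = 1.385112, sinh(ωT) = 0.958403
x(T) = p + (x₀−p)·cosh(ωT) + (ẋ₀/ω)·sinh(ωT) ⇒ p·(1 − cosh) = x(T) − x₀·cosh − (ẋ₀/ω)·sinh
numerator   = 0.2356 − (0.0579)·1.385112 − (0.5637/3.2017)·0.958403 = -0.013337
denominator = 1 − 1.385112 = -0.385112
p = -0.013337 / -0.385112 = 0.0346

p = 0.0346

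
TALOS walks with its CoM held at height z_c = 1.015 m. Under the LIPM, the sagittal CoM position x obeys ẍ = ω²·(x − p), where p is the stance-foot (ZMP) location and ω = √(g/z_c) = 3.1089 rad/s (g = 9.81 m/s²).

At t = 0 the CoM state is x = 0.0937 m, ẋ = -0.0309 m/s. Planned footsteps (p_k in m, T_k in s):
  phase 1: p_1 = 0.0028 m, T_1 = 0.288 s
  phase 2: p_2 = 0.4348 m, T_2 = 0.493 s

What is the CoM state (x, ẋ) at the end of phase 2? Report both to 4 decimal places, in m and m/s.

phase 1: p=0.0028, T=0.288, ωT=0.895363, cosh=1.428342, sinh=1.019883; start (x,ẋ)=(0.093700, -0.030900) → end (x,ẋ)=(0.122499, 0.244082)
phase 2: p=0.4348, T=0.493, ωT=1.532688, cosh=2.423280, sinh=2.207326; start (x,ẋ)=(0.122499, 0.244082) → end (x,ẋ)=(-0.148693, -1.551638)

x = -0.1487, ẋ = -1.5516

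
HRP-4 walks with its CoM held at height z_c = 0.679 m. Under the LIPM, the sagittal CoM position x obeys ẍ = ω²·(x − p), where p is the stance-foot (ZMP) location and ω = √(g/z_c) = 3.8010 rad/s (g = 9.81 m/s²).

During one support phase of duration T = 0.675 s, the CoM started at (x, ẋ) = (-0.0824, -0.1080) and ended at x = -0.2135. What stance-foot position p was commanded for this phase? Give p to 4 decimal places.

p = -0.0919

ωT = 3.8010·0.675 = 2.565675; cosh(ωT) = 6.543152, sinh(ωT) = 6.466285
x(T) = p + (x₀−p)·cosh(ωT) + (ẋ₀/ω)·sinh(ωT) ⇒ p·(1 − cosh) = x(T) − x₀·cosh − (ẋ₀/ω)·sinh
numerator   = -0.2135 − (-0.0824)·6.543152 − (-0.1080/3.8010)·6.466285 = 0.509386
denominator = 1 − 6.543152 = -5.543152
p = 0.509386 / -5.543152 = -0.0919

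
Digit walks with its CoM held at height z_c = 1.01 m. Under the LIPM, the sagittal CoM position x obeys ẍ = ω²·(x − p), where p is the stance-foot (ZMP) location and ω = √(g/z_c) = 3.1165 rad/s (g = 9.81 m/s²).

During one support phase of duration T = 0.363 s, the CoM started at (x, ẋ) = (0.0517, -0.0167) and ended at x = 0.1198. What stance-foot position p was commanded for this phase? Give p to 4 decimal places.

p = -0.0545

ωT = 3.1165·0.363 = 1.131289; cosh(ωT) = 1.711134, sinh(ωT) = 1.388517
x(T) = p + (x₀−p)·cosh(ωT) + (ẋ₀/ω)·sinh(ωT) ⇒ p·(1 − cosh) = x(T) − x₀·cosh − (ẋ₀/ω)·sinh
numerator   = 0.1198 − (0.0517)·1.711134 − (-0.0167/3.1165)·1.388517 = 0.038775
denominator = 1 − 1.711134 = -0.711134
p = 0.038775 / -0.711134 = -0.0545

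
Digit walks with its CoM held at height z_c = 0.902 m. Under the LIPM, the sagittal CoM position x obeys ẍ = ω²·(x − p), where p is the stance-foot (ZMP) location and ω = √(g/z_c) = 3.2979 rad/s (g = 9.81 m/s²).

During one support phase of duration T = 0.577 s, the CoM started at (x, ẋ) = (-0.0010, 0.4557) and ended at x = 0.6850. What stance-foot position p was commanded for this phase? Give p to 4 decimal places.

p = -0.0970

ωT = 3.2979·0.577 = 1.902888; cosh(ωT) = 3.427185, sinh(ωT) = 3.278048
x(T) = p + (x₀−p)·cosh(ωT) + (ẋ₀/ω)·sinh(ωT) ⇒ p·(1 − cosh) = x(T) − x₀·cosh − (ẋ₀/ω)·sinh
numerator   = 0.6850 − (-0.0010)·3.427185 − (0.4557/3.2979)·3.278048 = 0.235470
denominator = 1 − 3.427185 = -2.427185
p = 0.235470 / -2.427185 = -0.0970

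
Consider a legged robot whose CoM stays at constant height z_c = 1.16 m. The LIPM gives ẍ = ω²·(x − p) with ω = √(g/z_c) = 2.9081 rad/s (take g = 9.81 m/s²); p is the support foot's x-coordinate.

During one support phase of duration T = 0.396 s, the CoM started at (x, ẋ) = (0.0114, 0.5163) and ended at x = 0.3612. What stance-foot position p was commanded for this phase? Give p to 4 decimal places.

ωT = 2.9081·0.396 = 1.151608; cosh(ωT) = 1.739701, sinh(ωT) = 1.423573
x(T) = p + (x₀−p)·cosh(ωT) + (ẋ₀/ω)·sinh(ωT) ⇒ p·(1 − cosh) = x(T) − x₀·cosh − (ẋ₀/ω)·sinh
numerator   = 0.3612 − (0.0114)·1.739701 − (0.5163/2.9081)·1.423573 = 0.088628
denominator = 1 − 1.739701 = -0.739701
p = 0.088628 / -0.739701 = -0.1198

p = -0.1198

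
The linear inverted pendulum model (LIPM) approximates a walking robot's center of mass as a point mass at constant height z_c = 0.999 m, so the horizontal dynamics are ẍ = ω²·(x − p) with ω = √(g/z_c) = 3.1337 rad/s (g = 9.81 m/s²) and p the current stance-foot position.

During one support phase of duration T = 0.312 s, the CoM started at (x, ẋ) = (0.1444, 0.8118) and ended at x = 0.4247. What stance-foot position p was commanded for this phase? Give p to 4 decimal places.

p = 0.1740

ωT = 3.1337·0.312 = 0.977714; cosh(ωT) = 1.517272, sinh(ωT) = 1.141102
x(T) = p + (x₀−p)·cosh(ωT) + (ẋ₀/ω)·sinh(ωT) ⇒ p·(1 − cosh) = x(T) − x₀·cosh − (ẋ₀/ω)·sinh
numerator   = 0.4247 − (0.1444)·1.517272 − (0.8118/3.1337)·1.141102 = -0.090002
denominator = 1 − 1.517272 = -0.517272
p = -0.090002 / -0.517272 = 0.1740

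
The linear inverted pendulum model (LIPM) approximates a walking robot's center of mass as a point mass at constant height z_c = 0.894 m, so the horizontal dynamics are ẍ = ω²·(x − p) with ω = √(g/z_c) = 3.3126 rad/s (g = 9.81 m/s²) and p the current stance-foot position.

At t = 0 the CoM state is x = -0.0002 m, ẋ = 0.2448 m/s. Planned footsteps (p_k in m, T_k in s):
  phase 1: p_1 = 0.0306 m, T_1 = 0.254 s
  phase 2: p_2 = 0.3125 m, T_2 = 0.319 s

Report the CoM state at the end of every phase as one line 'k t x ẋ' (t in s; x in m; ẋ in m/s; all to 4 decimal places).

phase 1: p=0.0306, T=0.254, ωT=0.841400, cosh=1.375360, sinh=0.944253; start (x,ẋ)=(-0.000200, 0.244800) → end (x,ẋ)=(0.058019, 0.240348)
phase 2: p=0.3125, T=0.319, ωT=1.056719, cosh=1.612256, sinh=1.264662; start (x,ẋ)=(0.058019, 0.240348) → end (x,ẋ)=(-0.006030, -0.678600)

1 0.2540 0.0580 0.2403
2 0.5730 -0.0060 -0.6786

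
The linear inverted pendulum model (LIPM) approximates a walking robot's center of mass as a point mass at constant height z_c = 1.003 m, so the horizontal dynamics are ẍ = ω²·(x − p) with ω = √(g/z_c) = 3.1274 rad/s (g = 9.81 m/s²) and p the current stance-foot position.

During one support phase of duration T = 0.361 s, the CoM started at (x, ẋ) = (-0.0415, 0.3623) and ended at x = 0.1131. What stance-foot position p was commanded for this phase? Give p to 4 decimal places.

p = -0.0333

ωT = 3.1274·0.361 = 1.128991; cosh(ωT) = 1.707948, sinh(ωT) = 1.384588
x(T) = p + (x₀−p)·cosh(ωT) + (ẋ₀/ω)·sinh(ωT) ⇒ p·(1 − cosh) = x(T) − x₀·cosh − (ẋ₀/ω)·sinh
numerator   = 0.1131 − (-0.0415)·1.707948 − (0.3623/3.1274)·1.384588 = 0.023579
denominator = 1 − 1.707948 = -0.707948
p = 0.023579 / -0.707948 = -0.0333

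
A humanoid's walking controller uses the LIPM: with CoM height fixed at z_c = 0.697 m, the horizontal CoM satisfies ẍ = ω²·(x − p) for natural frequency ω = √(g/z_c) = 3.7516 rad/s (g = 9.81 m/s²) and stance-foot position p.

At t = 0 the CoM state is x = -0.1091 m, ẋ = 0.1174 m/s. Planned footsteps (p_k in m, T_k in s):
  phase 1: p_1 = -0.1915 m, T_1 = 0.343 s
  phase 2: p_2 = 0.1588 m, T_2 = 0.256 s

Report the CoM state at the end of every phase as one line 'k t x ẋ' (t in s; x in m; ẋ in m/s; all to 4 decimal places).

1 0.3430 0.0214 0.7458
2 0.5990 0.1747 0.5423

phase 1: p=-0.1915, T=0.343, ωT=1.286799, cosh=1.948665, sinh=1.672511; start (x,ẋ)=(-0.109100, 0.117400) → end (x,ẋ)=(0.021408, 0.745800)
phase 2: p=0.1588, T=0.256, ωT=0.960410, cosh=1.497751, sinh=1.115015; start (x,ẋ)=(0.021408, 0.745800) → end (x,ẋ)=(0.174681, 0.542301)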